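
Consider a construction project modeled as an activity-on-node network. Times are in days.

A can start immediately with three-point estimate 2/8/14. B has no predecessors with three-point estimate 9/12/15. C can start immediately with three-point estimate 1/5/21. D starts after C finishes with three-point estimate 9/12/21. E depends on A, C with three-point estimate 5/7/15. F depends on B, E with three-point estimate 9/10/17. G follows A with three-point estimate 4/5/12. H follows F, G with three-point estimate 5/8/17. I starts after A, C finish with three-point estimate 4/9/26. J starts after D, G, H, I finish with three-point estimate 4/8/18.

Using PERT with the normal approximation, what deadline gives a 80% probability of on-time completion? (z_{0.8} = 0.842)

te_A = (2 + 4·8 + 14)/6 = 48/6 = 8; σ²_A = ((14−2)/6)² = 4.000
te_B = (9 + 4·12 + 15)/6 = 72/6 = 12; σ²_B = ((15−9)/6)² = 1.000
te_C = (1 + 4·5 + 21)/6 = 42/6 = 7; σ²_C = ((21−1)/6)² = 11.111
te_D = (9 + 4·12 + 21)/6 = 78/6 = 13; σ²_D = ((21−9)/6)² = 4.000
te_E = (5 + 4·7 + 15)/6 = 48/6 = 8; σ²_E = ((15−5)/6)² = 2.778
te_F = (9 + 4·10 + 17)/6 = 66/6 = 11; σ²_F = ((17−9)/6)² = 1.778
te_G = (4 + 4·5 + 12)/6 = 36/6 = 6; σ²_G = ((12−4)/6)² = 1.778
te_H = (5 + 4·8 + 17)/6 = 54/6 = 9; σ²_H = ((17−5)/6)² = 4.000
te_I = (4 + 4·9 + 26)/6 = 66/6 = 11; σ²_I = ((26−4)/6)² = 13.444
te_J = (4 + 4·8 + 18)/6 = 54/6 = 9; σ²_J = ((18−4)/6)² = 5.444

Forward pass:
ES_A = 0; EF_A = 8
ES_B = 0; EF_B = 12
ES_C = 0; EF_C = 7
ES_D = 7; EF_D = 7+13 = 20
ES_E = max(EF_A=8, EF_C=7) = 8; EF_E = 8+8 = 16
ES_F = max(EF_B=12, EF_E=16) = 16; EF_F = 16+11 = 27
ES_G = 8; EF_G = 8+6 = 14
ES_H = max(EF_F=27, EF_G=14) = 27; EF_H = 27+9 = 36
ES_I = max(EF_A=8, EF_C=7) = 8; EF_I = 8+11 = 19
ES_J = max(EF_D=20, EF_G=14, EF_H=36, EF_I=19) = 36; EF_J = 36+9 = 45
Expected project duration μ = 45 days. Critical path: A → E → F → H → J.

Variance along critical path = 4.000 + 2.778 + 1.778 + 4.000 + 5.444 = 18.000; σ = 4.243 days.
D = μ + z·σ = 45 + 0.842·4.243 = 48.6 days

48.6 days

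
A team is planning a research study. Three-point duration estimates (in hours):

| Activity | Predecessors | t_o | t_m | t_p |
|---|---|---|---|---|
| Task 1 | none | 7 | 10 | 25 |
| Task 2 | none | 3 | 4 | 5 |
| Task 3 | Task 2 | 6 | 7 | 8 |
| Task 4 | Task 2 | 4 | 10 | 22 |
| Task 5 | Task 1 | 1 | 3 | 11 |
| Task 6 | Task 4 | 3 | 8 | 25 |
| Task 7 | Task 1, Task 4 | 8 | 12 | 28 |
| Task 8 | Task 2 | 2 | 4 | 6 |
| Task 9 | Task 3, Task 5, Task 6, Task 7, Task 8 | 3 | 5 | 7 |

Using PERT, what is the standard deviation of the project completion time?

4.55 hours

te_Task 1 = (7 + 4·10 + 25)/6 = 72/6 = 12; σ²_Task 1 = ((25−7)/6)² = 9.000
te_Task 2 = (3 + 4·4 + 5)/6 = 24/6 = 4; σ²_Task 2 = ((5−3)/6)² = 0.111
te_Task 3 = (6 + 4·7 + 8)/6 = 42/6 = 7; σ²_Task 3 = ((8−6)/6)² = 0.111
te_Task 4 = (4 + 4·10 + 22)/6 = 66/6 = 11; σ²_Task 4 = ((22−4)/6)² = 9.000
te_Task 5 = (1 + 4·3 + 11)/6 = 24/6 = 4; σ²_Task 5 = ((11−1)/6)² = 2.778
te_Task 6 = (3 + 4·8 + 25)/6 = 60/6 = 10; σ²_Task 6 = ((25−3)/6)² = 13.444
te_Task 7 = (8 + 4·12 + 28)/6 = 84/6 = 14; σ²_Task 7 = ((28−8)/6)² = 11.111
te_Task 8 = (2 + 4·4 + 6)/6 = 24/6 = 4; σ²_Task 8 = ((6−2)/6)² = 0.444
te_Task 9 = (3 + 4·5 + 7)/6 = 30/6 = 5; σ²_Task 9 = ((7−3)/6)² = 0.444

Forward pass:
ES_Task 1 = 0; EF_Task 1 = 12
ES_Task 2 = 0; EF_Task 2 = 4
ES_Task 3 = 4; EF_Task 3 = 4+7 = 11
ES_Task 4 = 4; EF_Task 4 = 4+11 = 15
ES_Task 5 = 12; EF_Task 5 = 12+4 = 16
ES_Task 6 = 15; EF_Task 6 = 15+10 = 25
ES_Task 7 = max(EF_Task 1=12, EF_Task 4=15) = 15; EF_Task 7 = 15+14 = 29
ES_Task 8 = 4; EF_Task 8 = 4+4 = 8
ES_Task 9 = max(EF_Task 3=11, EF_Task 5=16, EF_Task 6=25, EF_Task 7=29, EF_Task 8=8) = 29; EF_Task 9 = 29+5 = 34
Expected project duration μ = 34 hours. Critical path: Task 2 → Task 4 → Task 7 → Task 9.

Variance along critical path = 0.111 + 9.000 + 11.111 + 0.444 = 20.667
σ = √20.667 = 4.546 hours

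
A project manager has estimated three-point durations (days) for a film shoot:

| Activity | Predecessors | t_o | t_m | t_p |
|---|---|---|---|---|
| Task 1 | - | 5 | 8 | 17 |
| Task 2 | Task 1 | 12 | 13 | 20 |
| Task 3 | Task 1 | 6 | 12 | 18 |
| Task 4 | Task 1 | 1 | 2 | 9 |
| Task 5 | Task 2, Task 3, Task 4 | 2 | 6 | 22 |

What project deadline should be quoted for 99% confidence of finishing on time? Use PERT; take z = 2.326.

te_Task 1 = (5 + 4·8 + 17)/6 = 54/6 = 9; σ²_Task 1 = ((17−5)/6)² = 4.000
te_Task 2 = (12 + 4·13 + 20)/6 = 84/6 = 14; σ²_Task 2 = ((20−12)/6)² = 1.778
te_Task 3 = (6 + 4·12 + 18)/6 = 72/6 = 12; σ²_Task 3 = ((18−6)/6)² = 4.000
te_Task 4 = (1 + 4·2 + 9)/6 = 18/6 = 3; σ²_Task 4 = ((9−1)/6)² = 1.778
te_Task 5 = (2 + 4·6 + 22)/6 = 48/6 = 8; σ²_Task 5 = ((22−2)/6)² = 11.111

Forward pass:
ES_Task 1 = 0; EF_Task 1 = 9
ES_Task 2 = 9; EF_Task 2 = 9+14 = 23
ES_Task 3 = 9; EF_Task 3 = 9+12 = 21
ES_Task 4 = 9; EF_Task 4 = 9+3 = 12
ES_Task 5 = max(EF_Task 2=23, EF_Task 3=21, EF_Task 4=12) = 23; EF_Task 5 = 23+8 = 31
Expected project duration μ = 31 days. Critical path: Task 1 → Task 2 → Task 5.

Variance along critical path = 4.000 + 1.778 + 11.111 = 16.889; σ = 4.110 days.
D = μ + z·σ = 31 + 2.326·4.110 = 40.6 days

40.6 days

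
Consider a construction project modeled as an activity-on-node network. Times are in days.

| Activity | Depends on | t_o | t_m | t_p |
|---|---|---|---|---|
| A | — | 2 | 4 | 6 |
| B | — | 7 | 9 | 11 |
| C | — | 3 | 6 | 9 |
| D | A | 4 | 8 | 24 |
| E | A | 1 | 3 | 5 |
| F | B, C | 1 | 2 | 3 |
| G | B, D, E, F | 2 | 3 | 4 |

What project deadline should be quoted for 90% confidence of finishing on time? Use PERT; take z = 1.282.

21.4 days

te_A = (2 + 4·4 + 6)/6 = 24/6 = 4; σ²_A = ((6−2)/6)² = 0.444
te_B = (7 + 4·9 + 11)/6 = 54/6 = 9; σ²_B = ((11−7)/6)² = 0.444
te_C = (3 + 4·6 + 9)/6 = 36/6 = 6; σ²_C = ((9−3)/6)² = 1.000
te_D = (4 + 4·8 + 24)/6 = 60/6 = 10; σ²_D = ((24−4)/6)² = 11.111
te_E = (1 + 4·3 + 5)/6 = 18/6 = 3; σ²_E = ((5−1)/6)² = 0.444
te_F = (1 + 4·2 + 3)/6 = 12/6 = 2; σ²_F = ((3−1)/6)² = 0.111
te_G = (2 + 4·3 + 4)/6 = 18/6 = 3; σ²_G = ((4−2)/6)² = 0.111

Forward pass:
ES_A = 0; EF_A = 4
ES_B = 0; EF_B = 9
ES_C = 0; EF_C = 6
ES_D = 4; EF_D = 4+10 = 14
ES_E = 4; EF_E = 4+3 = 7
ES_F = max(EF_B=9, EF_C=6) = 9; EF_F = 9+2 = 11
ES_G = max(EF_B=9, EF_D=14, EF_E=7, EF_F=11) = 14; EF_G = 14+3 = 17
Expected project duration μ = 17 days. Critical path: A → D → G.

Variance along critical path = 0.444 + 11.111 + 0.111 = 11.667; σ = 3.416 days.
D = μ + z·σ = 17 + 1.282·3.416 = 21.4 days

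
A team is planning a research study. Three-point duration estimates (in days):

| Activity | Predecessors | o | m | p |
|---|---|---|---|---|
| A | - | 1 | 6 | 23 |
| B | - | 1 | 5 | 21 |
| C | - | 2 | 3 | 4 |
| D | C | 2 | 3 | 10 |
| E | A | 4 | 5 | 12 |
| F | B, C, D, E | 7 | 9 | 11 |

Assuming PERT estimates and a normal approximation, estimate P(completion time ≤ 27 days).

te_A = (1 + 4·6 + 23)/6 = 48/6 = 8; σ²_A = ((23−1)/6)² = 13.444
te_B = (1 + 4·5 + 21)/6 = 42/6 = 7; σ²_B = ((21−1)/6)² = 11.111
te_C = (2 + 4·3 + 4)/6 = 18/6 = 3; σ²_C = ((4−2)/6)² = 0.111
te_D = (2 + 4·3 + 10)/6 = 24/6 = 4; σ²_D = ((10−2)/6)² = 1.778
te_E = (4 + 4·5 + 12)/6 = 36/6 = 6; σ²_E = ((12−4)/6)² = 1.778
te_F = (7 + 4·9 + 11)/6 = 54/6 = 9; σ²_F = ((11−7)/6)² = 0.444

Forward pass:
ES_A = 0; EF_A = 8
ES_B = 0; EF_B = 7
ES_C = 0; EF_C = 3
ES_D = 3; EF_D = 3+4 = 7
ES_E = 8; EF_E = 8+6 = 14
ES_F = max(EF_B=7, EF_C=3, EF_D=7, EF_E=14) = 14; EF_F = 14+9 = 23
Expected project duration μ = 23 days. Critical path: A → E → F.

Variance along critical path = 13.444 + 1.778 + 0.444 = 15.667; σ = √15.667 = 3.958 days.
Z = (27 − 23) / 3.958 = 1.011
P(T ≤ 27) = Φ(1.011) ≈ 0.844

0.844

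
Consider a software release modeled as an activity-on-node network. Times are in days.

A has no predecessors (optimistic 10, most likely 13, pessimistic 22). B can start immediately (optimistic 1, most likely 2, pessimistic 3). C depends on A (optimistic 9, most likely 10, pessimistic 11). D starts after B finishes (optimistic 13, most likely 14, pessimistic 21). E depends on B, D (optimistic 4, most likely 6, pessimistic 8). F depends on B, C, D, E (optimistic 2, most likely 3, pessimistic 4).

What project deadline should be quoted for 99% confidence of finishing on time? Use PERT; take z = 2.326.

te_A = (10 + 4·13 + 22)/6 = 84/6 = 14; σ²_A = ((22−10)/6)² = 4.000
te_B = (1 + 4·2 + 3)/6 = 12/6 = 2; σ²_B = ((3−1)/6)² = 0.111
te_C = (9 + 4·10 + 11)/6 = 60/6 = 10; σ²_C = ((11−9)/6)² = 0.111
te_D = (13 + 4·14 + 21)/6 = 90/6 = 15; σ²_D = ((21−13)/6)² = 1.778
te_E = (4 + 4·6 + 8)/6 = 36/6 = 6; σ²_E = ((8−4)/6)² = 0.444
te_F = (2 + 4·3 + 4)/6 = 18/6 = 3; σ²_F = ((4−2)/6)² = 0.111

Forward pass:
ES_A = 0; EF_A = 14
ES_B = 0; EF_B = 2
ES_C = 14; EF_C = 14+10 = 24
ES_D = 2; EF_D = 2+15 = 17
ES_E = max(EF_B=2, EF_D=17) = 17; EF_E = 17+6 = 23
ES_F = max(EF_B=2, EF_C=24, EF_D=17, EF_E=23) = 24; EF_F = 24+3 = 27
Expected project duration μ = 27 days. Critical path: A → C → F.

Variance along critical path = 4.000 + 0.111 + 0.111 = 4.222; σ = 2.055 days.
D = μ + z·σ = 27 + 2.326·2.055 = 31.8 days

31.8 days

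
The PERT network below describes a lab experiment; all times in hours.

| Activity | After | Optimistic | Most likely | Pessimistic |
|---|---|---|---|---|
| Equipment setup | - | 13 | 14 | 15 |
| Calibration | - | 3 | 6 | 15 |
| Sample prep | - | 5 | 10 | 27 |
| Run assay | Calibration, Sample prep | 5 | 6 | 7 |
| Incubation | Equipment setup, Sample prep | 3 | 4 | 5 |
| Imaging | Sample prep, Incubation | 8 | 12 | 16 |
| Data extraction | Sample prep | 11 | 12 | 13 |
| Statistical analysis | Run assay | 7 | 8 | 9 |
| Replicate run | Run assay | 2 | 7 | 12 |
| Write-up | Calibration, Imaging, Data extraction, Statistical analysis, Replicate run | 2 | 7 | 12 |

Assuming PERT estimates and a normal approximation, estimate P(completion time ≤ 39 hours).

te_Equipment setup = (13 + 4·14 + 15)/6 = 84/6 = 14; σ²_Equipment setup = ((15−13)/6)² = 0.111
te_Calibration = (3 + 4·6 + 15)/6 = 42/6 = 7; σ²_Calibration = ((15−3)/6)² = 4.000
te_Sample prep = (5 + 4·10 + 27)/6 = 72/6 = 12; σ²_Sample prep = ((27−5)/6)² = 13.444
te_Run assay = (5 + 4·6 + 7)/6 = 36/6 = 6; σ²_Run assay = ((7−5)/6)² = 0.111
te_Incubation = (3 + 4·4 + 5)/6 = 24/6 = 4; σ²_Incubation = ((5−3)/6)² = 0.111
te_Imaging = (8 + 4·12 + 16)/6 = 72/6 = 12; σ²_Imaging = ((16−8)/6)² = 1.778
te_Data extraction = (11 + 4·12 + 13)/6 = 72/6 = 12; σ²_Data extraction = ((13−11)/6)² = 0.111
te_Statistical analysis = (7 + 4·8 + 9)/6 = 48/6 = 8; σ²_Statistical analysis = ((9−7)/6)² = 0.111
te_Replicate run = (2 + 4·7 + 12)/6 = 42/6 = 7; σ²_Replicate run = ((12−2)/6)² = 2.778
te_Write-up = (2 + 4·7 + 12)/6 = 42/6 = 7; σ²_Write-up = ((12−2)/6)² = 2.778

Forward pass:
ES_Equipment setup = 0; EF_Equipment setup = 14
ES_Calibration = 0; EF_Calibration = 7
ES_Sample prep = 0; EF_Sample prep = 12
ES_Run assay = max(EF_Calibration=7, EF_Sample prep=12) = 12; EF_Run assay = 12+6 = 18
ES_Incubation = max(EF_Equipment setup=14, EF_Sample prep=12) = 14; EF_Incubation = 14+4 = 18
ES_Imaging = max(EF_Sample prep=12, EF_Incubation=18) = 18; EF_Imaging = 18+12 = 30
ES_Data extraction = 12; EF_Data extraction = 12+12 = 24
ES_Statistical analysis = 18; EF_Statistical analysis = 18+8 = 26
ES_Replicate run = 18; EF_Replicate run = 18+7 = 25
ES_Write-up = max(EF_Calibration=7, EF_Imaging=30, EF_Data extraction=24, EF_Statistical analysis=26, EF_Replicate run=25) = 30; EF_Write-up = 30+7 = 37
Expected project duration μ = 37 hours. Critical path: Equipment setup → Incubation → Imaging → Write-up.

Variance along critical path = 0.111 + 0.111 + 1.778 + 2.778 = 4.778; σ = √4.778 = 2.186 hours.
Z = (39 − 37) / 2.186 = 0.915
P(T ≤ 39) = Φ(0.915) ≈ 0.820

0.820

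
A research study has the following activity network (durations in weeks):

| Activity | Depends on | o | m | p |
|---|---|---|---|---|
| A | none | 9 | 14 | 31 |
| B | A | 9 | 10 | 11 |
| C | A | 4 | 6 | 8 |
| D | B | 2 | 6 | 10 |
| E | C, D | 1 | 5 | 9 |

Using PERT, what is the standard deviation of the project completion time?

te_A = (9 + 4·14 + 31)/6 = 96/6 = 16; σ²_A = ((31−9)/6)² = 13.444
te_B = (9 + 4·10 + 11)/6 = 60/6 = 10; σ²_B = ((11−9)/6)² = 0.111
te_C = (4 + 4·6 + 8)/6 = 36/6 = 6; σ²_C = ((8−4)/6)² = 0.444
te_D = (2 + 4·6 + 10)/6 = 36/6 = 6; σ²_D = ((10−2)/6)² = 1.778
te_E = (1 + 4·5 + 9)/6 = 30/6 = 5; σ²_E = ((9−1)/6)² = 1.778

Forward pass:
ES_A = 0; EF_A = 16
ES_B = 16; EF_B = 16+10 = 26
ES_C = 16; EF_C = 16+6 = 22
ES_D = 26; EF_D = 26+6 = 32
ES_E = max(EF_C=22, EF_D=32) = 32; EF_E = 32+5 = 37
Expected project duration μ = 37 weeks. Critical path: A → B → D → E.

Variance along critical path = 13.444 + 0.111 + 1.778 + 1.778 = 17.111
σ = √17.111 = 4.137 weeks

4.14 weeks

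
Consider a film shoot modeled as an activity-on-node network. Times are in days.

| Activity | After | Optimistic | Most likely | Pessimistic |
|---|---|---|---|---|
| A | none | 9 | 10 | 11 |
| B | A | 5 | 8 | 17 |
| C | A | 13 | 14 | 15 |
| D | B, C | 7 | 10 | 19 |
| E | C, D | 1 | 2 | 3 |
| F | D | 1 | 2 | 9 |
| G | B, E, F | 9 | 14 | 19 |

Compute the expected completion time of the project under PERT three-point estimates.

te_A = (9 + 4·10 + 11)/6 = 60/6 = 10
te_B = (5 + 4·8 + 17)/6 = 54/6 = 9
te_C = (13 + 4·14 + 15)/6 = 84/6 = 14
te_D = (7 + 4·10 + 19)/6 = 66/6 = 11
te_E = (1 + 4·2 + 3)/6 = 12/6 = 2
te_F = (1 + 4·2 + 9)/6 = 18/6 = 3
te_G = (9 + 4·14 + 19)/6 = 84/6 = 14

Forward pass:
ES_A = 0; EF_A = 10
ES_B = 10; EF_B = 10+9 = 19
ES_C = 10; EF_C = 10+14 = 24
ES_D = max(EF_B=19, EF_C=24) = 24; EF_D = 24+11 = 35
ES_E = max(EF_C=24, EF_D=35) = 35; EF_E = 35+2 = 37
ES_F = 35; EF_F = 35+3 = 38
ES_G = max(EF_B=19, EF_E=37, EF_F=38) = 38; EF_G = 38+14 = 52
Expected project duration μ = 52 days. Critical path: A → C → D → F → G.

52 days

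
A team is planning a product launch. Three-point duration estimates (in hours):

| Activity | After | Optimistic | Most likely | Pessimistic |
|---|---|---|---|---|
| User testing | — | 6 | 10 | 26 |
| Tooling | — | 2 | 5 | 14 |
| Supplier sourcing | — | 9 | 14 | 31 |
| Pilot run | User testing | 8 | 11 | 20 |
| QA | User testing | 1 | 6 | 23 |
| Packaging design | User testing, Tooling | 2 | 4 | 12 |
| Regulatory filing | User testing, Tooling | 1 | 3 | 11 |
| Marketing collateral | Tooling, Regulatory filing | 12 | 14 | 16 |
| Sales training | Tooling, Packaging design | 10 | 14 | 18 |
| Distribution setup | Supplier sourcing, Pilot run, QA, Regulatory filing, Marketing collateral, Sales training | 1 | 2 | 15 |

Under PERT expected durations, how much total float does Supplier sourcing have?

te_User testing = (6 + 4·10 + 26)/6 = 72/6 = 12
te_Tooling = (2 + 4·5 + 14)/6 = 36/6 = 6
te_Supplier sourcing = (9 + 4·14 + 31)/6 = 96/6 = 16
te_Pilot run = (8 + 4·11 + 20)/6 = 72/6 = 12
te_QA = (1 + 4·6 + 23)/6 = 48/6 = 8
te_Packaging design = (2 + 4·4 + 12)/6 = 30/6 = 5
te_Regulatory filing = (1 + 4·3 + 11)/6 = 24/6 = 4
te_Marketing collateral = (12 + 4·14 + 16)/6 = 84/6 = 14
te_Sales training = (10 + 4·14 + 18)/6 = 84/6 = 14
te_Distribution setup = (1 + 4·2 + 15)/6 = 24/6 = 4

Forward pass:
ES_User testing = 0; EF_User testing = 12
ES_Tooling = 0; EF_Tooling = 6
ES_Supplier sourcing = 0; EF_Supplier sourcing = 16
ES_Pilot run = 12; EF_Pilot run = 12+12 = 24
ES_QA = 12; EF_QA = 12+8 = 20
ES_Packaging design = max(EF_User testing=12, EF_Tooling=6) = 12; EF_Packaging design = 12+5 = 17
ES_Regulatory filing = max(EF_User testing=12, EF_Tooling=6) = 12; EF_Regulatory filing = 12+4 = 16
ES_Marketing collateral = max(EF_Tooling=6, EF_Regulatory filing=16) = 16; EF_Marketing collateral = 16+14 = 30
ES_Sales training = max(EF_Tooling=6, EF_Packaging design=17) = 17; EF_Sales training = 17+14 = 31
ES_Distribution setup = max(EF_Supplier sourcing=16, EF_Pilot run=24, EF_QA=20, EF_Regulatory filing=16, EF_Marketing collateral=30, EF_Sales training=31) = 31; EF_Distribution setup = 31+4 = 35
Expected project duration μ = 35 hours. Critical path: User testing → Packaging design → Sales training → Distribution setup.

Backward pass:
LF_Distribution setup = 35; LS_Distribution setup = 35−4 = 31
LF_Sales training = LS_Distribution setup = 31; LS_Sales training = 31−14 = 17
LF_Marketing collateral = LS_Distribution setup = 31; LS_Marketing collateral = 31−14 = 17
LF_Regulatory filing = min(LS_Marketing collateral=17, LS_Distribution setup=31) = 17; LS_Regulatory filing = 17−4 = 13
LF_Packaging design = LS_Sales training = 17; LS_Packaging design = 17−5 = 12
LF_QA = LS_Distribution setup = 31; LS_QA = 31−8 = 23
LF_Pilot run = LS_Distribution setup = 31; LS_Pilot run = 31−12 = 19
LF_Supplier sourcing = LS_Distribution setup = 31; LS_Supplier sourcing = 31−16 = 15
LF_Tooling = min(LS_Packaging design=12, LS_Regulatory filing=13, LS_Marketing collateral=17, LS_Sales training=17) = 12; LS_Tooling = 12−6 = 6
LF_User testing = min(LS_Pilot run=19, LS_QA=23, LS_Packaging design=12, LS_Regulatory filing=13) = 12; LS_User testing = 12−12 = 0
Slack_Supplier sourcing = LS_Supplier sourcing − ES_Supplier sourcing = 15 − 0 = 15

15 hours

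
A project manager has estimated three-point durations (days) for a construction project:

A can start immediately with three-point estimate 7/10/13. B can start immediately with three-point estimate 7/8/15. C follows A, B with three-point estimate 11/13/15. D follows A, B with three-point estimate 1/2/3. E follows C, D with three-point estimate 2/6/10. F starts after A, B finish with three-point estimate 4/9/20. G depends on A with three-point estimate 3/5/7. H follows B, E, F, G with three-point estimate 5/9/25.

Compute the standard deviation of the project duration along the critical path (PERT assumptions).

3.79 days

te_A = (7 + 4·10 + 13)/6 = 60/6 = 10; σ²_A = ((13−7)/6)² = 1.000
te_B = (7 + 4·8 + 15)/6 = 54/6 = 9; σ²_B = ((15−7)/6)² = 1.778
te_C = (11 + 4·13 + 15)/6 = 78/6 = 13; σ²_C = ((15−11)/6)² = 0.444
te_D = (1 + 4·2 + 3)/6 = 12/6 = 2; σ²_D = ((3−1)/6)² = 0.111
te_E = (2 + 4·6 + 10)/6 = 36/6 = 6; σ²_E = ((10−2)/6)² = 1.778
te_F = (4 + 4·9 + 20)/6 = 60/6 = 10; σ²_F = ((20−4)/6)² = 7.111
te_G = (3 + 4·5 + 7)/6 = 30/6 = 5; σ²_G = ((7−3)/6)² = 0.444
te_H = (5 + 4·9 + 25)/6 = 66/6 = 11; σ²_H = ((25−5)/6)² = 11.111

Forward pass:
ES_A = 0; EF_A = 10
ES_B = 0; EF_B = 9
ES_C = max(EF_A=10, EF_B=9) = 10; EF_C = 10+13 = 23
ES_D = max(EF_A=10, EF_B=9) = 10; EF_D = 10+2 = 12
ES_E = max(EF_C=23, EF_D=12) = 23; EF_E = 23+6 = 29
ES_F = max(EF_A=10, EF_B=9) = 10; EF_F = 10+10 = 20
ES_G = 10; EF_G = 10+5 = 15
ES_H = max(EF_B=9, EF_E=29, EF_F=20, EF_G=15) = 29; EF_H = 29+11 = 40
Expected project duration μ = 40 days. Critical path: A → C → E → H.

Variance along critical path = 1.000 + 0.444 + 1.778 + 11.111 = 14.333
σ = √14.333 = 3.786 days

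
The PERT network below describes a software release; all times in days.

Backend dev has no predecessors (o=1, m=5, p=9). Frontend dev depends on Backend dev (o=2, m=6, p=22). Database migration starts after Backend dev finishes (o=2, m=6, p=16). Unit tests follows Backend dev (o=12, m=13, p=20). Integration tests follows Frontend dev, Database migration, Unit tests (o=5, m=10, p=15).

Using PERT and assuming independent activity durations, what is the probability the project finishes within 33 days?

te_Backend dev = (1 + 4·5 + 9)/6 = 30/6 = 5; σ²_Backend dev = ((9−1)/6)² = 1.778
te_Frontend dev = (2 + 4·6 + 22)/6 = 48/6 = 8; σ²_Frontend dev = ((22−2)/6)² = 11.111
te_Database migration = (2 + 4·6 + 16)/6 = 42/6 = 7; σ²_Database migration = ((16−2)/6)² = 5.444
te_Unit tests = (12 + 4·13 + 20)/6 = 84/6 = 14; σ²_Unit tests = ((20−12)/6)² = 1.778
te_Integration tests = (5 + 4·10 + 15)/6 = 60/6 = 10; σ²_Integration tests = ((15−5)/6)² = 2.778

Forward pass:
ES_Backend dev = 0; EF_Backend dev = 5
ES_Frontend dev = 5; EF_Frontend dev = 5+8 = 13
ES_Database migration = 5; EF_Database migration = 5+7 = 12
ES_Unit tests = 5; EF_Unit tests = 5+14 = 19
ES_Integration tests = max(EF_Frontend dev=13, EF_Database migration=12, EF_Unit tests=19) = 19; EF_Integration tests = 19+10 = 29
Expected project duration μ = 29 days. Critical path: Backend dev → Unit tests → Integration tests.

Variance along critical path = 1.778 + 1.778 + 2.778 = 6.333; σ = √6.333 = 2.517 days.
Z = (33 − 29) / 2.517 = 1.589
P(T ≤ 33) = Φ(1.589) ≈ 0.944

0.944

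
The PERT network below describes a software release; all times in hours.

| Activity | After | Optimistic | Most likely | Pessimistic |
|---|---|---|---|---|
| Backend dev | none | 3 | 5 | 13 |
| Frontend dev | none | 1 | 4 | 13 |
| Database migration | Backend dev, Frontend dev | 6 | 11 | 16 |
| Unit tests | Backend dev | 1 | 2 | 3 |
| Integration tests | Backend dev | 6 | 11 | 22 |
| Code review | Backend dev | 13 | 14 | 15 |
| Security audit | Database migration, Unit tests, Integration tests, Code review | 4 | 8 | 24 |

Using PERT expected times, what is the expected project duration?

30 hours

te_Backend dev = (3 + 4·5 + 13)/6 = 36/6 = 6
te_Frontend dev = (1 + 4·4 + 13)/6 = 30/6 = 5
te_Database migration = (6 + 4·11 + 16)/6 = 66/6 = 11
te_Unit tests = (1 + 4·2 + 3)/6 = 12/6 = 2
te_Integration tests = (6 + 4·11 + 22)/6 = 72/6 = 12
te_Code review = (13 + 4·14 + 15)/6 = 84/6 = 14
te_Security audit = (4 + 4·8 + 24)/6 = 60/6 = 10

Forward pass:
ES_Backend dev = 0; EF_Backend dev = 6
ES_Frontend dev = 0; EF_Frontend dev = 5
ES_Database migration = max(EF_Backend dev=6, EF_Frontend dev=5) = 6; EF_Database migration = 6+11 = 17
ES_Unit tests = 6; EF_Unit tests = 6+2 = 8
ES_Integration tests = 6; EF_Integration tests = 6+12 = 18
ES_Code review = 6; EF_Code review = 6+14 = 20
ES_Security audit = max(EF_Database migration=17, EF_Unit tests=8, EF_Integration tests=18, EF_Code review=20) = 20; EF_Security audit = 20+10 = 30
Expected project duration μ = 30 hours. Critical path: Backend dev → Code review → Security audit.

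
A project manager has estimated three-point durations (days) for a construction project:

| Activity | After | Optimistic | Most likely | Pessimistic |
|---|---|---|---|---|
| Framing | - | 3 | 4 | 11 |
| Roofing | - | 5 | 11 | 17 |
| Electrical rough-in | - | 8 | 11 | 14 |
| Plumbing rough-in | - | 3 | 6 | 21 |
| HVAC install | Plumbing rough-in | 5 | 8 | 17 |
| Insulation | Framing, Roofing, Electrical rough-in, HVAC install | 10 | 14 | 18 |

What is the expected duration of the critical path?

te_Framing = (3 + 4·4 + 11)/6 = 30/6 = 5
te_Roofing = (5 + 4·11 + 17)/6 = 66/6 = 11
te_Electrical rough-in = (8 + 4·11 + 14)/6 = 66/6 = 11
te_Plumbing rough-in = (3 + 4·6 + 21)/6 = 48/6 = 8
te_HVAC install = (5 + 4·8 + 17)/6 = 54/6 = 9
te_Insulation = (10 + 4·14 + 18)/6 = 84/6 = 14

Forward pass:
ES_Framing = 0; EF_Framing = 5
ES_Roofing = 0; EF_Roofing = 11
ES_Electrical rough-in = 0; EF_Electrical rough-in = 11
ES_Plumbing rough-in = 0; EF_Plumbing rough-in = 8
ES_HVAC install = 8; EF_HVAC install = 8+9 = 17
ES_Insulation = max(EF_Framing=5, EF_Roofing=11, EF_Electrical rough-in=11, EF_HVAC install=17) = 17; EF_Insulation = 17+14 = 31
Expected project duration μ = 31 days. Critical path: Plumbing rough-in → HVAC install → Insulation.

31 days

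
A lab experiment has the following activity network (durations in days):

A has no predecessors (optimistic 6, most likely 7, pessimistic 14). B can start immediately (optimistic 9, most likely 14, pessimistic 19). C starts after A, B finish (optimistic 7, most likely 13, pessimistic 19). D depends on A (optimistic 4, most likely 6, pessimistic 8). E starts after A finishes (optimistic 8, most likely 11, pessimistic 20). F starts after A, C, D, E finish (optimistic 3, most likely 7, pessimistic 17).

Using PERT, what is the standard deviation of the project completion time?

3.50 days

te_A = (6 + 4·7 + 14)/6 = 48/6 = 8; σ²_A = ((14−6)/6)² = 1.778
te_B = (9 + 4·14 + 19)/6 = 84/6 = 14; σ²_B = ((19−9)/6)² = 2.778
te_C = (7 + 4·13 + 19)/6 = 78/6 = 13; σ²_C = ((19−7)/6)² = 4.000
te_D = (4 + 4·6 + 8)/6 = 36/6 = 6; σ²_D = ((8−4)/6)² = 0.444
te_E = (8 + 4·11 + 20)/6 = 72/6 = 12; σ²_E = ((20−8)/6)² = 4.000
te_F = (3 + 4·7 + 17)/6 = 48/6 = 8; σ²_F = ((17−3)/6)² = 5.444

Forward pass:
ES_A = 0; EF_A = 8
ES_B = 0; EF_B = 14
ES_C = max(EF_A=8, EF_B=14) = 14; EF_C = 14+13 = 27
ES_D = 8; EF_D = 8+6 = 14
ES_E = 8; EF_E = 8+12 = 20
ES_F = max(EF_A=8, EF_C=27, EF_D=14, EF_E=20) = 27; EF_F = 27+8 = 35
Expected project duration μ = 35 days. Critical path: B → C → F.

Variance along critical path = 2.778 + 4.000 + 5.444 = 12.222
σ = √12.222 = 3.496 days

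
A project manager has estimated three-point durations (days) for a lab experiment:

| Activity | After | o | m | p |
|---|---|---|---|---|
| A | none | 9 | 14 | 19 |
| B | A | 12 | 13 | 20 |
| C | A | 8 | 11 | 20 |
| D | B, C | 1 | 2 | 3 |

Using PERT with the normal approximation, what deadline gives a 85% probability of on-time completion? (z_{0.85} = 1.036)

32.2 days

te_A = (9 + 4·14 + 19)/6 = 84/6 = 14; σ²_A = ((19−9)/6)² = 2.778
te_B = (12 + 4·13 + 20)/6 = 84/6 = 14; σ²_B = ((20−12)/6)² = 1.778
te_C = (8 + 4·11 + 20)/6 = 72/6 = 12; σ²_C = ((20−8)/6)² = 4.000
te_D = (1 + 4·2 + 3)/6 = 12/6 = 2; σ²_D = ((3−1)/6)² = 0.111

Forward pass:
ES_A = 0; EF_A = 14
ES_B = 14; EF_B = 14+14 = 28
ES_C = 14; EF_C = 14+12 = 26
ES_D = max(EF_B=28, EF_C=26) = 28; EF_D = 28+2 = 30
Expected project duration μ = 30 days. Critical path: A → B → D.

Variance along critical path = 2.778 + 1.778 + 0.111 = 4.667; σ = 2.160 days.
D = μ + z·σ = 30 + 1.036·2.160 = 32.2 days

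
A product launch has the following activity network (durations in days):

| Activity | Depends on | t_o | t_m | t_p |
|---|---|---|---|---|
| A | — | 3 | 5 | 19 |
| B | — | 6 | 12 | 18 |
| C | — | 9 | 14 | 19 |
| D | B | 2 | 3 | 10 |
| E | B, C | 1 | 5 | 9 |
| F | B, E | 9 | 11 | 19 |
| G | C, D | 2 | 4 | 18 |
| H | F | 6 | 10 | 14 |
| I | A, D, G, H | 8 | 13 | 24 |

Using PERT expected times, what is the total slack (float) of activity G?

te_A = (3 + 4·5 + 19)/6 = 42/6 = 7
te_B = (6 + 4·12 + 18)/6 = 72/6 = 12
te_C = (9 + 4·14 + 19)/6 = 84/6 = 14
te_D = (2 + 4·3 + 10)/6 = 24/6 = 4
te_E = (1 + 4·5 + 9)/6 = 30/6 = 5
te_F = (9 + 4·11 + 19)/6 = 72/6 = 12
te_G = (2 + 4·4 + 18)/6 = 36/6 = 6
te_H = (6 + 4·10 + 14)/6 = 60/6 = 10
te_I = (8 + 4·13 + 24)/6 = 84/6 = 14

Forward pass:
ES_A = 0; EF_A = 7
ES_B = 0; EF_B = 12
ES_C = 0; EF_C = 14
ES_D = 12; EF_D = 12+4 = 16
ES_E = max(EF_B=12, EF_C=14) = 14; EF_E = 14+5 = 19
ES_F = max(EF_B=12, EF_E=19) = 19; EF_F = 19+12 = 31
ES_G = max(EF_C=14, EF_D=16) = 16; EF_G = 16+6 = 22
ES_H = 31; EF_H = 31+10 = 41
ES_I = max(EF_A=7, EF_D=16, EF_G=22, EF_H=41) = 41; EF_I = 41+14 = 55
Expected project duration μ = 55 days. Critical path: C → E → F → H → I.

Backward pass:
LF_I = 55; LS_I = 55−14 = 41
LF_H = LS_I = 41; LS_H = 41−10 = 31
LF_G = LS_I = 41; LS_G = 41−6 = 35
LF_F = LS_H = 31; LS_F = 31−12 = 19
LF_E = LS_F = 19; LS_E = 19−5 = 14
LF_D = min(LS_G=35, LS_I=41) = 35; LS_D = 35−4 = 31
LF_C = min(LS_E=14, LS_G=35) = 14; LS_C = 14−14 = 0
LF_B = min(LS_D=31, LS_E=14, LS_F=19) = 14; LS_B = 14−12 = 2
LF_A = LS_I = 41; LS_A = 41−7 = 34
Slack_G = LS_G − ES_G = 35 − 16 = 19

19 days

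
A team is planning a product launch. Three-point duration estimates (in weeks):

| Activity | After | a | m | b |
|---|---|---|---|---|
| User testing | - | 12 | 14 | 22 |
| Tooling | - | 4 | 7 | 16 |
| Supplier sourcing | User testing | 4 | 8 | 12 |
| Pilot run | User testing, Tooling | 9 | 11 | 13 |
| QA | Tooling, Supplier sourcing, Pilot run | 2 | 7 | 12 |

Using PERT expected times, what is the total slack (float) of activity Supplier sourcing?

3 weeks

te_User testing = (12 + 4·14 + 22)/6 = 90/6 = 15
te_Tooling = (4 + 4·7 + 16)/6 = 48/6 = 8
te_Supplier sourcing = (4 + 4·8 + 12)/6 = 48/6 = 8
te_Pilot run = (9 + 4·11 + 13)/6 = 66/6 = 11
te_QA = (2 + 4·7 + 12)/6 = 42/6 = 7

Forward pass:
ES_User testing = 0; EF_User testing = 15
ES_Tooling = 0; EF_Tooling = 8
ES_Supplier sourcing = 15; EF_Supplier sourcing = 15+8 = 23
ES_Pilot run = max(EF_User testing=15, EF_Tooling=8) = 15; EF_Pilot run = 15+11 = 26
ES_QA = max(EF_Tooling=8, EF_Supplier sourcing=23, EF_Pilot run=26) = 26; EF_QA = 26+7 = 33
Expected project duration μ = 33 weeks. Critical path: User testing → Pilot run → QA.

Backward pass:
LF_QA = 33; LS_QA = 33−7 = 26
LF_Pilot run = LS_QA = 26; LS_Pilot run = 26−11 = 15
LF_Supplier sourcing = LS_QA = 26; LS_Supplier sourcing = 26−8 = 18
LF_Tooling = min(LS_Pilot run=15, LS_QA=26) = 15; LS_Tooling = 15−8 = 7
LF_User testing = min(LS_Supplier sourcing=18, LS_Pilot run=15) = 15; LS_User testing = 15−15 = 0
Slack_Supplier sourcing = LS_Supplier sourcing − ES_Supplier sourcing = 18 − 15 = 3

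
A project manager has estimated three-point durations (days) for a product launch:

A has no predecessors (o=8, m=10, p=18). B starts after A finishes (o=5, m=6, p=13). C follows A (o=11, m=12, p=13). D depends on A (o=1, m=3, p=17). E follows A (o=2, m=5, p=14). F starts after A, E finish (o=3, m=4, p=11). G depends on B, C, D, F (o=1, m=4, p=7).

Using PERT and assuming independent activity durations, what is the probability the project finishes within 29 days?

0.845

te_A = (8 + 4·10 + 18)/6 = 66/6 = 11; σ²_A = ((18−8)/6)² = 2.778
te_B = (5 + 4·6 + 13)/6 = 42/6 = 7; σ²_B = ((13−5)/6)² = 1.778
te_C = (11 + 4·12 + 13)/6 = 72/6 = 12; σ²_C = ((13−11)/6)² = 0.111
te_D = (1 + 4·3 + 17)/6 = 30/6 = 5; σ²_D = ((17−1)/6)² = 7.111
te_E = (2 + 4·5 + 14)/6 = 36/6 = 6; σ²_E = ((14−2)/6)² = 4.000
te_F = (3 + 4·4 + 11)/6 = 30/6 = 5; σ²_F = ((11−3)/6)² = 1.778
te_G = (1 + 4·4 + 7)/6 = 24/6 = 4; σ²_G = ((7−1)/6)² = 1.000

Forward pass:
ES_A = 0; EF_A = 11
ES_B = 11; EF_B = 11+7 = 18
ES_C = 11; EF_C = 11+12 = 23
ES_D = 11; EF_D = 11+5 = 16
ES_E = 11; EF_E = 11+6 = 17
ES_F = max(EF_A=11, EF_E=17) = 17; EF_F = 17+5 = 22
ES_G = max(EF_B=18, EF_C=23, EF_D=16, EF_F=22) = 23; EF_G = 23+4 = 27
Expected project duration μ = 27 days. Critical path: A → C → G.

Variance along critical path = 2.778 + 0.111 + 1.000 = 3.889; σ = √3.889 = 1.972 days.
Z = (29 − 27) / 1.972 = 1.014
P(T ≤ 29) = Φ(1.014) ≈ 0.845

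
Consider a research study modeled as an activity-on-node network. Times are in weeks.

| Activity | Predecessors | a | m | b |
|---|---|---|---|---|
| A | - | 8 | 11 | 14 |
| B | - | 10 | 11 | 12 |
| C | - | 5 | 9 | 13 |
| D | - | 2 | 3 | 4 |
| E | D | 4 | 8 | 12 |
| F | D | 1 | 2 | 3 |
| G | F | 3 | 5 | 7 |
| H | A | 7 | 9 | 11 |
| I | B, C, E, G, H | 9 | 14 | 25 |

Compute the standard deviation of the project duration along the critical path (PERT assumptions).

2.92 weeks

te_A = (8 + 4·11 + 14)/6 = 66/6 = 11; σ²_A = ((14−8)/6)² = 1.000
te_B = (10 + 4·11 + 12)/6 = 66/6 = 11; σ²_B = ((12−10)/6)² = 0.111
te_C = (5 + 4·9 + 13)/6 = 54/6 = 9; σ²_C = ((13−5)/6)² = 1.778
te_D = (2 + 4·3 + 4)/6 = 18/6 = 3; σ²_D = ((4−2)/6)² = 0.111
te_E = (4 + 4·8 + 12)/6 = 48/6 = 8; σ²_E = ((12−4)/6)² = 1.778
te_F = (1 + 4·2 + 3)/6 = 12/6 = 2; σ²_F = ((3−1)/6)² = 0.111
te_G = (3 + 4·5 + 7)/6 = 30/6 = 5; σ²_G = ((7−3)/6)² = 0.444
te_H = (7 + 4·9 + 11)/6 = 54/6 = 9; σ²_H = ((11−7)/6)² = 0.444
te_I = (9 + 4·14 + 25)/6 = 90/6 = 15; σ²_I = ((25−9)/6)² = 7.111

Forward pass:
ES_A = 0; EF_A = 11
ES_B = 0; EF_B = 11
ES_C = 0; EF_C = 9
ES_D = 0; EF_D = 3
ES_E = 3; EF_E = 3+8 = 11
ES_F = 3; EF_F = 3+2 = 5
ES_G = 5; EF_G = 5+5 = 10
ES_H = 11; EF_H = 11+9 = 20
ES_I = max(EF_B=11, EF_C=9, EF_E=11, EF_G=10, EF_H=20) = 20; EF_I = 20+15 = 35
Expected project duration μ = 35 weeks. Critical path: A → H → I.

Variance along critical path = 1.000 + 0.444 + 7.111 = 8.556
σ = √8.556 = 2.925 weeks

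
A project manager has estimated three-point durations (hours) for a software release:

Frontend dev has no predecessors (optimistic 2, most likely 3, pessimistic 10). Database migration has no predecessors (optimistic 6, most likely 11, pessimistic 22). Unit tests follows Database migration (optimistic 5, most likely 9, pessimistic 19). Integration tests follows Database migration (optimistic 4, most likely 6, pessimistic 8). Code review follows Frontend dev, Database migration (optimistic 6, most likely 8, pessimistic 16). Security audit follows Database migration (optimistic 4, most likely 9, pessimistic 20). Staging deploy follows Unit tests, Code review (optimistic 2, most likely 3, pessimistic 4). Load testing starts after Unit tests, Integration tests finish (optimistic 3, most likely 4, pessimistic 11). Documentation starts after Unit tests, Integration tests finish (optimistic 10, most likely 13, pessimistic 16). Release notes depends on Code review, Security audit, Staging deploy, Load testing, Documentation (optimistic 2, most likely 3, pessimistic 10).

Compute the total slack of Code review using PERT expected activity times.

11 hours

te_Frontend dev = (2 + 4·3 + 10)/6 = 24/6 = 4
te_Database migration = (6 + 4·11 + 22)/6 = 72/6 = 12
te_Unit tests = (5 + 4·9 + 19)/6 = 60/6 = 10
te_Integration tests = (4 + 4·6 + 8)/6 = 36/6 = 6
te_Code review = (6 + 4·8 + 16)/6 = 54/6 = 9
te_Security audit = (4 + 4·9 + 20)/6 = 60/6 = 10
te_Staging deploy = (2 + 4·3 + 4)/6 = 18/6 = 3
te_Load testing = (3 + 4·4 + 11)/6 = 30/6 = 5
te_Documentation = (10 + 4·13 + 16)/6 = 78/6 = 13
te_Release notes = (2 + 4·3 + 10)/6 = 24/6 = 4

Forward pass:
ES_Frontend dev = 0; EF_Frontend dev = 4
ES_Database migration = 0; EF_Database migration = 12
ES_Unit tests = 12; EF_Unit tests = 12+10 = 22
ES_Integration tests = 12; EF_Integration tests = 12+6 = 18
ES_Code review = max(EF_Frontend dev=4, EF_Database migration=12) = 12; EF_Code review = 12+9 = 21
ES_Security audit = 12; EF_Security audit = 12+10 = 22
ES_Staging deploy = max(EF_Unit tests=22, EF_Code review=21) = 22; EF_Staging deploy = 22+3 = 25
ES_Load testing = max(EF_Unit tests=22, EF_Integration tests=18) = 22; EF_Load testing = 22+5 = 27
ES_Documentation = max(EF_Unit tests=22, EF_Integration tests=18) = 22; EF_Documentation = 22+13 = 35
ES_Release notes = max(EF_Code review=21, EF_Security audit=22, EF_Staging deploy=25, EF_Load testing=27, EF_Documentation=35) = 35; EF_Release notes = 35+4 = 39
Expected project duration μ = 39 hours. Critical path: Database migration → Unit tests → Documentation → Release notes.

Backward pass:
LF_Release notes = 39; LS_Release notes = 39−4 = 35
LF_Documentation = LS_Release notes = 35; LS_Documentation = 35−13 = 22
LF_Load testing = LS_Release notes = 35; LS_Load testing = 35−5 = 30
LF_Staging deploy = LS_Release notes = 35; LS_Staging deploy = 35−3 = 32
LF_Security audit = LS_Release notes = 35; LS_Security audit = 35−10 = 25
LF_Code review = min(LS_Staging deploy=32, LS_Release notes=35) = 32; LS_Code review = 32−9 = 23
LF_Integration tests = min(LS_Load testing=30, LS_Documentation=22) = 22; LS_Integration tests = 22−6 = 16
LF_Unit tests = min(LS_Staging deploy=32, LS_Load testing=30, LS_Documentation=22) = 22; LS_Unit tests = 22−10 = 12
LF_Database migration = min(LS_Unit tests=12, LS_Integration tests=16, LS_Code review=23, LS_Security audit=25) = 12; LS_Database migration = 12−12 = 0
LF_Frontend dev = LS_Code review = 23; LS_Frontend dev = 23−4 = 19
Slack_Code review = LS_Code review − ES_Code review = 23 − 12 = 11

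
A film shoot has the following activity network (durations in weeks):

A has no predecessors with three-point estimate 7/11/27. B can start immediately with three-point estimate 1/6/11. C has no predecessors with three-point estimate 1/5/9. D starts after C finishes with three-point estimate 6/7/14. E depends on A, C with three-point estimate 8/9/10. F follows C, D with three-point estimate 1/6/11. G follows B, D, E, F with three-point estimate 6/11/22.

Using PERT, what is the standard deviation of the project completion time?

te_A = (7 + 4·11 + 27)/6 = 78/6 = 13; σ²_A = ((27−7)/6)² = 11.111
te_B = (1 + 4·6 + 11)/6 = 36/6 = 6; σ²_B = ((11−1)/6)² = 2.778
te_C = (1 + 4·5 + 9)/6 = 30/6 = 5; σ²_C = ((9−1)/6)² = 1.778
te_D = (6 + 4·7 + 14)/6 = 48/6 = 8; σ²_D = ((14−6)/6)² = 1.778
te_E = (8 + 4·9 + 10)/6 = 54/6 = 9; σ²_E = ((10−8)/6)² = 0.111
te_F = (1 + 4·6 + 11)/6 = 36/6 = 6; σ²_F = ((11−1)/6)² = 2.778
te_G = (6 + 4·11 + 22)/6 = 72/6 = 12; σ²_G = ((22−6)/6)² = 7.111

Forward pass:
ES_A = 0; EF_A = 13
ES_B = 0; EF_B = 6
ES_C = 0; EF_C = 5
ES_D = 5; EF_D = 5+8 = 13
ES_E = max(EF_A=13, EF_C=5) = 13; EF_E = 13+9 = 22
ES_F = max(EF_C=5, EF_D=13) = 13; EF_F = 13+6 = 19
ES_G = max(EF_B=6, EF_D=13, EF_E=22, EF_F=19) = 22; EF_G = 22+12 = 34
Expected project duration μ = 34 weeks. Critical path: A → E → G.

Variance along critical path = 11.111 + 0.111 + 7.111 = 18.333
σ = √18.333 = 4.282 weeks

4.28 weeks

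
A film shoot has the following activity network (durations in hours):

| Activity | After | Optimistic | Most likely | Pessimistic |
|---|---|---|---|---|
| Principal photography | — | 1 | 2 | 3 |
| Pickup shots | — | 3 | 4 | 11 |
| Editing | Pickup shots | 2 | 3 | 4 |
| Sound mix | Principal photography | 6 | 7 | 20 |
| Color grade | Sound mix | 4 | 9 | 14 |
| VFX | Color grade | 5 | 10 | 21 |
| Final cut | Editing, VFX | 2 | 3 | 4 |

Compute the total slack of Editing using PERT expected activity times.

23 hours

te_Principal photography = (1 + 4·2 + 3)/6 = 12/6 = 2
te_Pickup shots = (3 + 4·4 + 11)/6 = 30/6 = 5
te_Editing = (2 + 4·3 + 4)/6 = 18/6 = 3
te_Sound mix = (6 + 4·7 + 20)/6 = 54/6 = 9
te_Color grade = (4 + 4·9 + 14)/6 = 54/6 = 9
te_VFX = (5 + 4·10 + 21)/6 = 66/6 = 11
te_Final cut = (2 + 4·3 + 4)/6 = 18/6 = 3

Forward pass:
ES_Principal photography = 0; EF_Principal photography = 2
ES_Pickup shots = 0; EF_Pickup shots = 5
ES_Editing = 5; EF_Editing = 5+3 = 8
ES_Sound mix = 2; EF_Sound mix = 2+9 = 11
ES_Color grade = 11; EF_Color grade = 11+9 = 20
ES_VFX = 20; EF_VFX = 20+11 = 31
ES_Final cut = max(EF_Editing=8, EF_VFX=31) = 31; EF_Final cut = 31+3 = 34
Expected project duration μ = 34 hours. Critical path: Principal photography → Sound mix → Color grade → VFX → Final cut.

Backward pass:
LF_Final cut = 34; LS_Final cut = 34−3 = 31
LF_VFX = LS_Final cut = 31; LS_VFX = 31−11 = 20
LF_Color grade = LS_VFX = 20; LS_Color grade = 20−9 = 11
LF_Sound mix = LS_Color grade = 11; LS_Sound mix = 11−9 = 2
LF_Editing = LS_Final cut = 31; LS_Editing = 31−3 = 28
LF_Pickup shots = LS_Editing = 28; LS_Pickup shots = 28−5 = 23
LF_Principal photography = LS_Sound mix = 2; LS_Principal photography = 2−2 = 0
Slack_Editing = LS_Editing − ES_Editing = 28 − 5 = 23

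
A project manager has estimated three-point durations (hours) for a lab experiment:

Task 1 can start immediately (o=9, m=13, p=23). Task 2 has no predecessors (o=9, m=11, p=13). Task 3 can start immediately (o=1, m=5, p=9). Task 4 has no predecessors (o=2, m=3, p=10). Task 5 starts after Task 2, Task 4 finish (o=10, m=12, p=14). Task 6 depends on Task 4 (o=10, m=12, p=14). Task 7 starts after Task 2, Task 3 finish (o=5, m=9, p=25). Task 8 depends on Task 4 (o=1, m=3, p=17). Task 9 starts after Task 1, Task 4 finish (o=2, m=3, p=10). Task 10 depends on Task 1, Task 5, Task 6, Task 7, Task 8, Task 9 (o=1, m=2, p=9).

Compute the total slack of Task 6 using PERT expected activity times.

te_Task 1 = (9 + 4·13 + 23)/6 = 84/6 = 14
te_Task 2 = (9 + 4·11 + 13)/6 = 66/6 = 11
te_Task 3 = (1 + 4·5 + 9)/6 = 30/6 = 5
te_Task 4 = (2 + 4·3 + 10)/6 = 24/6 = 4
te_Task 5 = (10 + 4·12 + 14)/6 = 72/6 = 12
te_Task 6 = (10 + 4·12 + 14)/6 = 72/6 = 12
te_Task 7 = (5 + 4·9 + 25)/6 = 66/6 = 11
te_Task 8 = (1 + 4·3 + 17)/6 = 30/6 = 5
te_Task 9 = (2 + 4·3 + 10)/6 = 24/6 = 4
te_Task 10 = (1 + 4·2 + 9)/6 = 18/6 = 3

Forward pass:
ES_Task 1 = 0; EF_Task 1 = 14
ES_Task 2 = 0; EF_Task 2 = 11
ES_Task 3 = 0; EF_Task 3 = 5
ES_Task 4 = 0; EF_Task 4 = 4
ES_Task 5 = max(EF_Task 2=11, EF_Task 4=4) = 11; EF_Task 5 = 11+12 = 23
ES_Task 6 = 4; EF_Task 6 = 4+12 = 16
ES_Task 7 = max(EF_Task 2=11, EF_Task 3=5) = 11; EF_Task 7 = 11+11 = 22
ES_Task 8 = 4; EF_Task 8 = 4+5 = 9
ES_Task 9 = max(EF_Task 1=14, EF_Task 4=4) = 14; EF_Task 9 = 14+4 = 18
ES_Task 10 = max(EF_Task 1=14, EF_Task 5=23, EF_Task 6=16, EF_Task 7=22, EF_Task 8=9, EF_Task 9=18) = 23; EF_Task 10 = 23+3 = 26
Expected project duration μ = 26 hours. Critical path: Task 2 → Task 5 → Task 10.

Backward pass:
LF_Task 10 = 26; LS_Task 10 = 26−3 = 23
LF_Task 9 = LS_Task 10 = 23; LS_Task 9 = 23−4 = 19
LF_Task 8 = LS_Task 10 = 23; LS_Task 8 = 23−5 = 18
LF_Task 7 = LS_Task 10 = 23; LS_Task 7 = 23−11 = 12
LF_Task 6 = LS_Task 10 = 23; LS_Task 6 = 23−12 = 11
LF_Task 5 = LS_Task 10 = 23; LS_Task 5 = 23−12 = 11
LF_Task 4 = min(LS_Task 5=11, LS_Task 6=11, LS_Task 8=18, LS_Task 9=19) = 11; LS_Task 4 = 11−4 = 7
LF_Task 3 = LS_Task 7 = 12; LS_Task 3 = 12−5 = 7
LF_Task 2 = min(LS_Task 5=11, LS_Task 7=12) = 11; LS_Task 2 = 11−11 = 0
LF_Task 1 = min(LS_Task 9=19, LS_Task 10=23) = 19; LS_Task 1 = 19−14 = 5
Slack_Task 6 = LS_Task 6 − ES_Task 6 = 11 − 4 = 7

7 hours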